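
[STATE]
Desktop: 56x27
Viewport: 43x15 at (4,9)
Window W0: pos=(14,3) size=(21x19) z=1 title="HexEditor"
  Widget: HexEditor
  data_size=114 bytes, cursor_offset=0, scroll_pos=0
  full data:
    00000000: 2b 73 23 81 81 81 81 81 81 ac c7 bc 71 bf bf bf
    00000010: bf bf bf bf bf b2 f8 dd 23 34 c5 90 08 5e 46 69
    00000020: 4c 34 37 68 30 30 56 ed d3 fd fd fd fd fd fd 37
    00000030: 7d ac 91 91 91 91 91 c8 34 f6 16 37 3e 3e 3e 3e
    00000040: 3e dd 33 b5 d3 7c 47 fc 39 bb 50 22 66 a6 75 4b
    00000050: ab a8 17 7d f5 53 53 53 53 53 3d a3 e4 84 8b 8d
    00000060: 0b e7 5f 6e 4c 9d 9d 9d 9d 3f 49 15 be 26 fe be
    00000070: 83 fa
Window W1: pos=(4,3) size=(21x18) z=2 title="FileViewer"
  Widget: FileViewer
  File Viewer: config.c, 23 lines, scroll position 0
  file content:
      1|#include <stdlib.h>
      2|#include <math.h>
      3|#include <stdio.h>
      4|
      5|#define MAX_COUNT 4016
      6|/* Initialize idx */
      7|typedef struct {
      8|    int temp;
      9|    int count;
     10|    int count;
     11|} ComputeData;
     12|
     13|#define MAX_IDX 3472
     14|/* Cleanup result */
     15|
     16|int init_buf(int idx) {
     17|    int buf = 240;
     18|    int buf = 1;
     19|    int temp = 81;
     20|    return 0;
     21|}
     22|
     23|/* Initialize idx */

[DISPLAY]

┃                  ░┃7d ac 91 ┃            
┃#define MAX_COUNT ░┃3e dd 33 ┃            
┃/* Initialize idx ░┃ab a8 17 ┃            
┃typedef struct {  ░┃0b e7 5f ┃            
┃    int temp;     ░┃83 fa    ┃            
┃    int count;    ░┃         ┃            
┃    int count;    ░┃         ┃            
┃} ComputeData;    ░┃         ┃            
┃                  ░┃         ┃            
┃#define MAX_IDX 34░┃         ┃            
┃/* Cleanup result ▼┃         ┃            
┗━━━━━━━━━━━━━━━━━━━┛         ┃            
          ┗━━━━━━━━━━━━━━━━━━━┛            
                                           
                                           


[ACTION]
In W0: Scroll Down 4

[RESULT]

┃                  ░┃83 fa    ┃            
┃#define MAX_COUNT ░┃         ┃            
┃/* Initialize idx ░┃         ┃            
┃typedef struct {  ░┃         ┃            
┃    int temp;     ░┃         ┃            
┃    int count;    ░┃         ┃            
┃    int count;    ░┃         ┃            
┃} ComputeData;    ░┃         ┃            
┃                  ░┃         ┃            
┃#define MAX_IDX 34░┃         ┃            
┃/* Cleanup result ▼┃         ┃            
┗━━━━━━━━━━━━━━━━━━━┛         ┃            
          ┗━━━━━━━━━━━━━━━━━━━┛            
                                           
                                           


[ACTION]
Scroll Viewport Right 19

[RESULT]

          ░┃83 fa    ┃                     
MAX_COUNT ░┃         ┃                     
alize idx ░┃         ┃                     
struct {  ░┃         ┃                     
temp;     ░┃         ┃                     
count;    ░┃         ┃                     
count;    ░┃         ┃                     
eData;    ░┃         ┃                     
          ░┃         ┃                     
MAX_IDX 34░┃         ┃                     
up result ▼┃         ┃                     
━━━━━━━━━━━┛         ┃                     
 ┗━━━━━━━━━━━━━━━━━━━┛                     
                                           
                                           


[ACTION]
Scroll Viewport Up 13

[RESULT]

                                           
                                           
                                           
━━━━━━━━━━━┓━━━━━━━━━┓                     
wer        ┃         ┃                     
───────────┨─────────┨                     
 <stdlib.h▲┃3e dd 33 ┃                     
 <math.h> █┃ab a8 17 ┃                     
 <stdio.h>░┃0b e7 5f ┃                     
          ░┃83 fa    ┃                     
MAX_COUNT ░┃         ┃                     
alize idx ░┃         ┃                     
struct {  ░┃         ┃                     
temp;     ░┃         ┃                     
count;    ░┃         ┃                     


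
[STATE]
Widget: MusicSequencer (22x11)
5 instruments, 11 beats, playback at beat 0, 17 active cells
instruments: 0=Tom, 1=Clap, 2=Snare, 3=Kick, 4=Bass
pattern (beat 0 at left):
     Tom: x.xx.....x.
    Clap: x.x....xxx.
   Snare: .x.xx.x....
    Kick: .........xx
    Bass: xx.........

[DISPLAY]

      ▼1234567890     
   Tom█·██·····█·     
  Clap█·█····███·     
 Snare·█·██·█····     
  Kick·········██     
  Bass██·········     
                      
                      
                      
                      
                      


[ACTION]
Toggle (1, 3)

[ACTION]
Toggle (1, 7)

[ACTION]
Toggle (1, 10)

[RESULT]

      ▼1234567890     
   Tom█·██·····█·     
  Clap█·██····███     
 Snare·█·██·█····     
  Kick·········██     
  Bass██·········     
                      
                      
                      
                      
                      


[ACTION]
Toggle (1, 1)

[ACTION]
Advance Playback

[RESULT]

      0▼234567890     
   Tom█·██·····█·     
  Clap████····███     
 Snare·█·██·█····     
  Kick·········██     
  Bass██·········     
                      
                      
                      
                      
                      


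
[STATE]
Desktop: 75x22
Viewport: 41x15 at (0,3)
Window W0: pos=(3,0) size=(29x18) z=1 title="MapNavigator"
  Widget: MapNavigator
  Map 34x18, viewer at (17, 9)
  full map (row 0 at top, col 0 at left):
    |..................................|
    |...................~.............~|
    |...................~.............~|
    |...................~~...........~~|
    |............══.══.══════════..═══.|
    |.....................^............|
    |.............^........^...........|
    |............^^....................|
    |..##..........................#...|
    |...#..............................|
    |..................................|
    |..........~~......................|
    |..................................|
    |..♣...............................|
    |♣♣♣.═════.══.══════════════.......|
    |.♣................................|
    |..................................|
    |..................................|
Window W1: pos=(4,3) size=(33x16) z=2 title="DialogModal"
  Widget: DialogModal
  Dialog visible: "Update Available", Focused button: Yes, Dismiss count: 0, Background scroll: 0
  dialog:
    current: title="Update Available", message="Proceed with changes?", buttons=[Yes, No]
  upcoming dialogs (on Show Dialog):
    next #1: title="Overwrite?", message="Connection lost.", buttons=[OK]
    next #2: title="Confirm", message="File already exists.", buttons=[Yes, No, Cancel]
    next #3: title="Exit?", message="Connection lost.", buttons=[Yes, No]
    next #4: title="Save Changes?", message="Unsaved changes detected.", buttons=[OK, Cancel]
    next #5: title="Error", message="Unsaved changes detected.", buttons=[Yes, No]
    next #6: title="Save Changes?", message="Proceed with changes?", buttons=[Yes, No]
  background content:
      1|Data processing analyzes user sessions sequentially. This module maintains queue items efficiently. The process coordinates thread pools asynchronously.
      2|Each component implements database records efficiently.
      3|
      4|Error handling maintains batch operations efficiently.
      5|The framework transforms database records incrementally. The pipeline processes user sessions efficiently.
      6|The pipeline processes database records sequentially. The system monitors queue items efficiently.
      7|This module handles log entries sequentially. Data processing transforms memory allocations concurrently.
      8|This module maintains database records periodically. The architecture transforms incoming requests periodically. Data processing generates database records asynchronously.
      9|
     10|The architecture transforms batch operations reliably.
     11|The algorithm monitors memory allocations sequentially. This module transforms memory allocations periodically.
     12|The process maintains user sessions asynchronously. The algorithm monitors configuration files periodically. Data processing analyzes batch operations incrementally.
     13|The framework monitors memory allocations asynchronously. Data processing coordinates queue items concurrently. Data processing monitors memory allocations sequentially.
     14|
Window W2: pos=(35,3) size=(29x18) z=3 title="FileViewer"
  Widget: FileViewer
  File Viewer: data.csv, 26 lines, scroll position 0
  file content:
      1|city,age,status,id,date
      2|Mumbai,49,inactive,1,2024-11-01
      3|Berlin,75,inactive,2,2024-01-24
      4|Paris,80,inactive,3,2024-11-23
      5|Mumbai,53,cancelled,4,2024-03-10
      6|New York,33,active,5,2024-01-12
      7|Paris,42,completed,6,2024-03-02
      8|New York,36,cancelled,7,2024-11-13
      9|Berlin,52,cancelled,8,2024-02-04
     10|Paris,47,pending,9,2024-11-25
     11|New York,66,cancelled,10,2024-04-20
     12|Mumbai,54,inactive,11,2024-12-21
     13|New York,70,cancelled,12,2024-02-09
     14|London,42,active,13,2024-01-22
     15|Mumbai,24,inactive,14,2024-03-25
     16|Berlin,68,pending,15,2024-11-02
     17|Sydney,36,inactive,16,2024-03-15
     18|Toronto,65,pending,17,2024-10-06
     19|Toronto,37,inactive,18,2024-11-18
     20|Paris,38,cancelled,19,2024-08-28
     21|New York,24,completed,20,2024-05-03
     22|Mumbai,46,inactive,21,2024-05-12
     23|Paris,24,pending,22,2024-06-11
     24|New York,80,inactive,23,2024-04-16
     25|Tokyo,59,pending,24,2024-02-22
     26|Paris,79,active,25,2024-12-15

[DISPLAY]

   ┃┏━━━━━━━━━━━━━━━━━━━━━━━━━━━━━━┏━━━━━
   ┃┃ DialogModal                  ┃ File
   ┃┠──────────────────────────────┠─────
   ┃┃Data processing analyzes user ┃city,
   ┃┃Each component implements data┃Mumba
   ┃┃                              ┃Berli
   ┃┃Err┌───────────────────────┐ch┃Paris
   ┃┃The│    Update Available   │ab┃Mumba
   ┃┃The│ Proceed with changes? │as┃New Y
   ┃┃Thi│       [Yes]  No       │ie┃Paris
   ┃┃Thi└───────────────────────┘se┃New Y
   ┃┃                              ┃Berli
   ┃┃The architecture transforms ba┃Paris
   ┃┃The algorithm monitors memory ┃New Y
   ┗┃The process maintains user ses┃Mumba


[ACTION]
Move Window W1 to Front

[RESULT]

   ┃┏━━━━━━━━━━━━━━━━━━━━━━━━━━━━━━━┓━━━━
   ┃┃ DialogModal                   ┃File
   ┃┠───────────────────────────────┨────
   ┃┃Data processing analyzes user s┃ity,
   ┃┃Each component implements datab┃umba
   ┃┃                               ┃erli
   ┃┃Err┌───────────────────────┐ch ┃aris
   ┃┃The│    Update Available   │aba┃umba
   ┃┃The│ Proceed with changes? │ase┃ew Y
   ┃┃Thi│       [Yes]  No       │ies┃aris
   ┃┃Thi└───────────────────────┘se ┃ew Y
   ┃┃                               ┃erli
   ┃┃The architecture transforms bat┃aris
   ┃┃The algorithm monitors memory a┃ew Y
   ┗┃The process maintains user sess┃umba


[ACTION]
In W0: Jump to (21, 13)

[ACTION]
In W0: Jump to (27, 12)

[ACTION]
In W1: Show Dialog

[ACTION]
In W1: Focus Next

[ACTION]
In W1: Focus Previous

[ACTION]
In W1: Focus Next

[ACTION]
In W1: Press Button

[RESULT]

   ┃┏━━━━━━━━━━━━━━━━━━━━━━━━━━━━━━━┓━━━━
   ┃┃ DialogModal                   ┃File
   ┃┠───────────────────────────────┨────
   ┃┃Data processing analyzes user s┃ity,
   ┃┃Each component implements datab┃umba
   ┃┃                               ┃erli
   ┃┃Error handling maintains batch ┃aris
   ┃┃The framework transforms databa┃umba
   ┃┃The pipeline processes database┃ew Y
   ┃┃This module handles log entries┃aris
   ┃┃This module maintains database ┃ew Y
   ┃┃                               ┃erli
   ┃┃The architecture transforms bat┃aris
   ┃┃The algorithm monitors memory a┃ew Y
   ┗┃The process maintains user sess┃umba


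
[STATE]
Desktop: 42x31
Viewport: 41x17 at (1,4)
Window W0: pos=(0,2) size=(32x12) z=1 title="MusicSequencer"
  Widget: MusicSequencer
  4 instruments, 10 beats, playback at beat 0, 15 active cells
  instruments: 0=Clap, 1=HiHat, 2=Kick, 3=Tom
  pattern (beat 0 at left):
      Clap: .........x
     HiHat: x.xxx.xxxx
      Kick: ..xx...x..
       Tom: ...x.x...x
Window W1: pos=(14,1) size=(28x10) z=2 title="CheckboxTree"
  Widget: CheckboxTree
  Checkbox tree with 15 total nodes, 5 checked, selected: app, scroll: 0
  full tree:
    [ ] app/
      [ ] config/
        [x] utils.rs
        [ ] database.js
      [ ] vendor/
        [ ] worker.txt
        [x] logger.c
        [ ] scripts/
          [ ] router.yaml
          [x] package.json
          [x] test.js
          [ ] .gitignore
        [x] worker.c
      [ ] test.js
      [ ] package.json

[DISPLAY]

─────────────┃>[-] app/                 ┃
      ▼123456┃   [-] config/            ┃
  Clap·······┃     [x] utils.rs         ┃
 HiHat█·███·█┃     [ ] database.js      ┃
  Kick··██···┃   [-] vendor/            ┃
   Tom···█·█·┃     [ ] worker.txt       ┃
             ┗━━━━━━━━━━━━━━━━━━━━━━━━━━┛
                              ┃          
                              ┃          
━━━━━━━━━━━━━━━━━━━━━━━━━━━━━━┛          
                                         
                                         
                                         
                                         
                                         
                                         
                                         


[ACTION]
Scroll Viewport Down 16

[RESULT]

                                         
                                         
                                         
                                         
                                         
                                         
                                         
                                         
                                         
                                         
                                         
                                         
                                         
                                         
                                         
                                         
                                         


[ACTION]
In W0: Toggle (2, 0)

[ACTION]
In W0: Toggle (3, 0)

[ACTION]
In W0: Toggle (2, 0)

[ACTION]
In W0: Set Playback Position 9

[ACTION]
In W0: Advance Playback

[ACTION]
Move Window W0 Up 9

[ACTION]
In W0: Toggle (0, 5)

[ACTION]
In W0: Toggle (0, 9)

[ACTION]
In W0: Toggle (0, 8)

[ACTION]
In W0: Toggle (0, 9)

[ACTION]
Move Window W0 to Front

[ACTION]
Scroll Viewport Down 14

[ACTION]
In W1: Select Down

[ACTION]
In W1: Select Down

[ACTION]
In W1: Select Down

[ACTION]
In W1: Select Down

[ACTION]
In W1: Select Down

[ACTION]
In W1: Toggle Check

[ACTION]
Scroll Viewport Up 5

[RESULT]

                              ┃xt       ┃
                              ┃━━━━━━━━━┛
━━━━━━━━━━━━━━━━━━━━━━━━━━━━━━┛          
                                         
                                         
                                         
                                         
                                         
                                         
                                         
                                         
                                         
                                         
                                         
                                         
                                         
                                         


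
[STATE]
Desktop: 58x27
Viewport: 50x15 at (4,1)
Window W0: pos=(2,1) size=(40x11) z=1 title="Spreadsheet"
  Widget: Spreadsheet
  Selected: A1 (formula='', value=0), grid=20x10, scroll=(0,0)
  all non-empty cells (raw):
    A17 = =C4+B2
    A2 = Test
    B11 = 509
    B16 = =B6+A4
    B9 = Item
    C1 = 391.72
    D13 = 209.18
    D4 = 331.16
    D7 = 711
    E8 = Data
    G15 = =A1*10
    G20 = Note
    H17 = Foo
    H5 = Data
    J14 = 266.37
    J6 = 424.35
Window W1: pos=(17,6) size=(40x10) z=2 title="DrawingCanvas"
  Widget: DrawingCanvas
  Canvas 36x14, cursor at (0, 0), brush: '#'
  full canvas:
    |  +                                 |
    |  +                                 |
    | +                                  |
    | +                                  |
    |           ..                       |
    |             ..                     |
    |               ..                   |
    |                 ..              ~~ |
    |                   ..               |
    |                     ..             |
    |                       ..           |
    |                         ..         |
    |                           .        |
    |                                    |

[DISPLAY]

━━━━━━━━━━━━━━━━━━━━━━━━━━━━━━━━━━━━━┓            
Spreadsheet                          ┃            
─────────────────────────────────────┨            
1:                                   ┃            
      A       B       C       D      ┃            
-------------┏━━━━━━━━━━━━━━━━━━━━━━━━━━━━━━━━━━━━
 1      [0]  ┃ DrawingCanvas                      
 2 Test      ┠────────────────────────────────────
 3        0  ┃+ +                                 
 4        0  ┃  +                                 
━━━━━━━━━━━━━┃ +                                  
             ┃ +                                  
             ┃           ..                       
             ┃             ..                     
             ┗━━━━━━━━━━━━━━━━━━━━━━━━━━━━━━━━━━━━


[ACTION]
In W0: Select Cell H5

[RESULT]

━━━━━━━━━━━━━━━━━━━━━━━━━━━━━━━━━━━━━┓            
Spreadsheet                          ┃            
─────────────────────────────────────┨            
5: Data                              ┃            
      A       B       C       D      ┃            
-------------┏━━━━━━━━━━━━━━━━━━━━━━━━━━━━━━━━━━━━
 1        0  ┃ DrawingCanvas                      
 2 Test      ┠────────────────────────────────────
 3        0  ┃+ +                                 
 4        0  ┃  +                                 
━━━━━━━━━━━━━┃ +                                  
             ┃ +                                  
             ┃           ..                       
             ┃             ..                     
             ┗━━━━━━━━━━━━━━━━━━━━━━━━━━━━━━━━━━━━


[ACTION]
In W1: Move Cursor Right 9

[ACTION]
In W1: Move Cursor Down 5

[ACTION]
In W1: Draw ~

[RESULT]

━━━━━━━━━━━━━━━━━━━━━━━━━━━━━━━━━━━━━┓            
Spreadsheet                          ┃            
─────────────────────────────────────┨            
5: Data                              ┃            
      A       B       C       D      ┃            
-------------┏━━━━━━━━━━━━━━━━━━━━━━━━━━━━━━━━━━━━
 1        0  ┃ DrawingCanvas                      
 2 Test      ┠────────────────────────────────────
 3        0  ┃  +                                 
 4        0  ┃  +                                 
━━━━━━━━━━━━━┃ +                                  
             ┃ +                                  
             ┃           ..                       
             ┃         ~   ..                     
             ┗━━━━━━━━━━━━━━━━━━━━━━━━━━━━━━━━━━━━


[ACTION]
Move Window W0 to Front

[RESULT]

━━━━━━━━━━━━━━━━━━━━━━━━━━━━━━━━━━━━━┓            
Spreadsheet                          ┃            
─────────────────────────────────────┨            
5: Data                              ┃            
      A       B       C       D      ┃            
-------------------------------------┃━━━━━━━━━━━━
 1        0       0  391.72       0  ┃            
 2 Test           0       0       0  ┃────────────
 3        0       0       0       0  ┃            
 4        0       0       0  331.16  ┃            
━━━━━━━━━━━━━━━━━━━━━━━━━━━━━━━━━━━━━┛            
             ┃ +                                  
             ┃           ..                       
             ┃         ~   ..                     
             ┗━━━━━━━━━━━━━━━━━━━━━━━━━━━━━━━━━━━━


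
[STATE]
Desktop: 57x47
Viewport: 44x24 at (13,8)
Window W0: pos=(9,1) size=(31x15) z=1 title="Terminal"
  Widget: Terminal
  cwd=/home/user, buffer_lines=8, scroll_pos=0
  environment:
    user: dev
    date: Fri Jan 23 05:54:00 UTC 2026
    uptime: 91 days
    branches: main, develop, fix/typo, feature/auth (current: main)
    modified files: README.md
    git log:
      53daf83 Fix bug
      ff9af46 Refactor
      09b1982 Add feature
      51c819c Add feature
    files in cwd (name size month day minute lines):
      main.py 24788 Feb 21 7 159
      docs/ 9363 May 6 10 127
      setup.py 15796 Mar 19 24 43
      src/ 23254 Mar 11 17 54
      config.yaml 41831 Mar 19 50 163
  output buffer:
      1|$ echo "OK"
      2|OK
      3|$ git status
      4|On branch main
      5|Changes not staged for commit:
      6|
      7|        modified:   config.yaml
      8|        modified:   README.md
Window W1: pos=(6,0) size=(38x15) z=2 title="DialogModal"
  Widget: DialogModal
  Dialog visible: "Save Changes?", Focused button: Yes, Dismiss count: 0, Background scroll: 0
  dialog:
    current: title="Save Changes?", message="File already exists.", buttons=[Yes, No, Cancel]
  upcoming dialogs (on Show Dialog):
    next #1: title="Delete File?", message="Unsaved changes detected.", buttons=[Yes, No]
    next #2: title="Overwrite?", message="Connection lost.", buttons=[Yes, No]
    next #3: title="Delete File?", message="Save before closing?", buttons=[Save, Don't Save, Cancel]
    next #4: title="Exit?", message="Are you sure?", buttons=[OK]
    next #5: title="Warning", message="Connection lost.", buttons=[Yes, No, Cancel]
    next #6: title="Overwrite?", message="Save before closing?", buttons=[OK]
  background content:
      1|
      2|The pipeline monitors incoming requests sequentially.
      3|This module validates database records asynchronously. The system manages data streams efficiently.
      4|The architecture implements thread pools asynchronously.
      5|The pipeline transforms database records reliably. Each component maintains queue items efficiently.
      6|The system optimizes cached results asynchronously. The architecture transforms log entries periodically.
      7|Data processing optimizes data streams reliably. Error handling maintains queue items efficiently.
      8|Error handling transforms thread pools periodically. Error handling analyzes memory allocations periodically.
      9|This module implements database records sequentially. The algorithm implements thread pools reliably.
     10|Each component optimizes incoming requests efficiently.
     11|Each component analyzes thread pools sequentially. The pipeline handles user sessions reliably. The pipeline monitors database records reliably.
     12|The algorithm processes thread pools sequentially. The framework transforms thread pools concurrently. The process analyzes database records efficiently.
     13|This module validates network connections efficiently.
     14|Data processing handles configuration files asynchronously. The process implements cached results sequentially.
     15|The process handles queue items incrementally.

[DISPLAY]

│ File already exists. │sults ┃             
│ [Yes]  No   Cancel   │ strea┃             
└──────────────────────┘ad poo┃             
odule implements database reco┃             
omponent optimizes incoming re┃             
omponent analyzes thread pools┃             
━━━━━━━━━━━━━━━━━━━━━━━━━━━━━━┛             
━━━━━━━━━━━━━━━━━━━━━━━━━━┛                 
                                            
                                            
                                            
                                            
                                            
                                            
                                            
                                            
                                            
                                            
                                            
                                            
                                            
                                            
                                            
                                            


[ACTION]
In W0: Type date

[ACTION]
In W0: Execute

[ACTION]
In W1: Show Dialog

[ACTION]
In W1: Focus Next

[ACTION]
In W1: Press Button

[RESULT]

stem optimizes cached results ┃             
rocessing optimizes data strea┃             
handling transforms thread poo┃             
odule implements database reco┃             
omponent optimizes incoming re┃             
omponent analyzes thread pools┃             
━━━━━━━━━━━━━━━━━━━━━━━━━━━━━━┛             
━━━━━━━━━━━━━━━━━━━━━━━━━━┛                 
                                            
                                            
                                            
                                            
                                            
                                            
                                            
                                            
                                            
                                            
                                            
                                            
                                            
                                            
                                            
                                            


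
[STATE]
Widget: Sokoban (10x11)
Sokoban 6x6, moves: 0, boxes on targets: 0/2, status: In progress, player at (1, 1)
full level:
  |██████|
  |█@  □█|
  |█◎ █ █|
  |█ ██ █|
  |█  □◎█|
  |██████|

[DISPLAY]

██████    
█@  □█    
█◎ █ █    
█ ██ █    
█  □◎█    
██████    
Moves: 0  
          
          
          
          


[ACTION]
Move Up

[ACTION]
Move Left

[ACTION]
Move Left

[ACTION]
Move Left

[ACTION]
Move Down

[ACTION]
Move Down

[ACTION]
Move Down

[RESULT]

██████    
█   □█    
█◎ █ █    
█ ██ █    
█@ □◎█    
██████    
Moves: 3  
          
          
          
          


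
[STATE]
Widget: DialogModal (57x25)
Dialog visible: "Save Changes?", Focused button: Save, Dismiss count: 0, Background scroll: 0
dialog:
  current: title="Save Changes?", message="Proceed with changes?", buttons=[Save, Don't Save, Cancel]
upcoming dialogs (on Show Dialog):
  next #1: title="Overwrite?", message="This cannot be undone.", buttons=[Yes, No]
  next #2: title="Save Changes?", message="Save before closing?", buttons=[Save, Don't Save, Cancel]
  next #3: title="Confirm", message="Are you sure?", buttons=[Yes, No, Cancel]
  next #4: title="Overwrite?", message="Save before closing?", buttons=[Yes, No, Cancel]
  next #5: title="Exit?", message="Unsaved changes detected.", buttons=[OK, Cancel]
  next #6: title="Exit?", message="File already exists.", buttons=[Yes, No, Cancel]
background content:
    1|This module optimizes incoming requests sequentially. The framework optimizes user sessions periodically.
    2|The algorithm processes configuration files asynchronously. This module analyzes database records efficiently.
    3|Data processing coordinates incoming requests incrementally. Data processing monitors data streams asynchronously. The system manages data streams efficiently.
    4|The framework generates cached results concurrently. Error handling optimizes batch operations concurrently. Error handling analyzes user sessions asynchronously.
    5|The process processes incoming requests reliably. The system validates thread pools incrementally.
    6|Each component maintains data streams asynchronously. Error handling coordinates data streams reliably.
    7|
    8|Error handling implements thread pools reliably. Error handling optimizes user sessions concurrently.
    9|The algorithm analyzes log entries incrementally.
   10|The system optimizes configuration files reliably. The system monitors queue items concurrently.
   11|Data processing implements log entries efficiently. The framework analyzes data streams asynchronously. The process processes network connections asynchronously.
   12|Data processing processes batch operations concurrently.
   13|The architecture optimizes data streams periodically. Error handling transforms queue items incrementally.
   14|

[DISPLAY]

This module optimizes incoming requests sequentially. The
The algorithm processes configuration files asynchronousl
Data processing coordinates incoming requests incremental
The framework generates cached results concurrently. Erro
The process processes incoming requests reliably. The sys
Each component maintains data streams asynchronously. Err
                                                         
Error handling implements thread pools reliably. Error ha
The algorithm analyzes log entries incrementally.        
The system optimizes configuration files reliably. The sy
Data process┌──────────────────────────────┐iently. The f
Data process│        Save Changes?         │oncurrently. 
The architec│    Proceed with changes?     │odically. Err
            │ [Save]  Don't Save   Cancel  │             
            └──────────────────────────────┘             
                                                         
                                                         
                                                         
                                                         
                                                         
                                                         
                                                         
                                                         
                                                         
                                                         


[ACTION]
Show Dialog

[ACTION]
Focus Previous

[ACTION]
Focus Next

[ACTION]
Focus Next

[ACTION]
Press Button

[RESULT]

This module optimizes incoming requests sequentially. The
The algorithm processes configuration files asynchronousl
Data processing coordinates incoming requests incremental
The framework generates cached results concurrently. Erro
The process processes incoming requests reliably. The sys
Each component maintains data streams asynchronously. Err
                                                         
Error handling implements thread pools reliably. Error ha
The algorithm analyzes log entries incrementally.        
The system optimizes configuration files reliably. The sy
Data processing implements log entries efficiently. The f
Data processing processes batch operations concurrently. 
The architecture optimizes data streams periodically. Err
                                                         
                                                         
                                                         
                                                         
                                                         
                                                         
                                                         
                                                         
                                                         
                                                         
                                                         
                                                         


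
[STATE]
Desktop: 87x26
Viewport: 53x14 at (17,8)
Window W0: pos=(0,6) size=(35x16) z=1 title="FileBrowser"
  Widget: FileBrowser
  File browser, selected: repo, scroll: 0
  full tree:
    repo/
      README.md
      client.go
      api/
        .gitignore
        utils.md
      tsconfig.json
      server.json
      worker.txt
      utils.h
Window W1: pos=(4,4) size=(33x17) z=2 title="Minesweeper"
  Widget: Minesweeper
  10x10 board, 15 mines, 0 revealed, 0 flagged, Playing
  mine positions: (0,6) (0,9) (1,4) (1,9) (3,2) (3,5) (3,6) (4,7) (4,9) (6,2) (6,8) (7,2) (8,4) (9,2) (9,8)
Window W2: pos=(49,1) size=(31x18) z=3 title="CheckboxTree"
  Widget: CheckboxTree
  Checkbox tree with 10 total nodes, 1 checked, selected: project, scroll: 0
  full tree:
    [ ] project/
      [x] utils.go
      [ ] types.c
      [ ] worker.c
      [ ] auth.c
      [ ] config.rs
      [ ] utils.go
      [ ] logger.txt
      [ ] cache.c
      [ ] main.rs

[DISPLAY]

                   ┃            ┃   [ ] auth.c       
                   ┃            ┃   [ ] config.rs    
                   ┃            ┃   [ ] utils.go     
                   ┃            ┃   [ ] logger.txt   
                   ┃            ┃   [ ] cache.c      
                   ┃            ┃   [ ] main.rs      
                   ┃            ┃                    
                   ┃            ┃                    
                   ┃            ┃                    
                   ┃            ┃                    
                   ┃            ┗━━━━━━━━━━━━━━━━━━━━
                   ┃                                 
━━━━━━━━━━━━━━━━━━━┛                                 
━━━━━━━━━━━━━━━━━┛                                   


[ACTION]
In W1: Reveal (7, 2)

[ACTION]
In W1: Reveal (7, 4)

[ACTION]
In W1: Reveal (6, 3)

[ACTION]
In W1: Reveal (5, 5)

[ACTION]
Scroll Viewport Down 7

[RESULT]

                   ┃            ┃   [ ] cache.c      
                   ┃            ┃   [ ] main.rs      
                   ┃            ┃                    
                   ┃            ┃                    
                   ┃            ┃                    
                   ┃            ┃                    
                   ┃            ┗━━━━━━━━━━━━━━━━━━━━
                   ┃                                 
━━━━━━━━━━━━━━━━━━━┛                                 
━━━━━━━━━━━━━━━━━┛                                   
                                                     
                                                     
                                                     
                                                     


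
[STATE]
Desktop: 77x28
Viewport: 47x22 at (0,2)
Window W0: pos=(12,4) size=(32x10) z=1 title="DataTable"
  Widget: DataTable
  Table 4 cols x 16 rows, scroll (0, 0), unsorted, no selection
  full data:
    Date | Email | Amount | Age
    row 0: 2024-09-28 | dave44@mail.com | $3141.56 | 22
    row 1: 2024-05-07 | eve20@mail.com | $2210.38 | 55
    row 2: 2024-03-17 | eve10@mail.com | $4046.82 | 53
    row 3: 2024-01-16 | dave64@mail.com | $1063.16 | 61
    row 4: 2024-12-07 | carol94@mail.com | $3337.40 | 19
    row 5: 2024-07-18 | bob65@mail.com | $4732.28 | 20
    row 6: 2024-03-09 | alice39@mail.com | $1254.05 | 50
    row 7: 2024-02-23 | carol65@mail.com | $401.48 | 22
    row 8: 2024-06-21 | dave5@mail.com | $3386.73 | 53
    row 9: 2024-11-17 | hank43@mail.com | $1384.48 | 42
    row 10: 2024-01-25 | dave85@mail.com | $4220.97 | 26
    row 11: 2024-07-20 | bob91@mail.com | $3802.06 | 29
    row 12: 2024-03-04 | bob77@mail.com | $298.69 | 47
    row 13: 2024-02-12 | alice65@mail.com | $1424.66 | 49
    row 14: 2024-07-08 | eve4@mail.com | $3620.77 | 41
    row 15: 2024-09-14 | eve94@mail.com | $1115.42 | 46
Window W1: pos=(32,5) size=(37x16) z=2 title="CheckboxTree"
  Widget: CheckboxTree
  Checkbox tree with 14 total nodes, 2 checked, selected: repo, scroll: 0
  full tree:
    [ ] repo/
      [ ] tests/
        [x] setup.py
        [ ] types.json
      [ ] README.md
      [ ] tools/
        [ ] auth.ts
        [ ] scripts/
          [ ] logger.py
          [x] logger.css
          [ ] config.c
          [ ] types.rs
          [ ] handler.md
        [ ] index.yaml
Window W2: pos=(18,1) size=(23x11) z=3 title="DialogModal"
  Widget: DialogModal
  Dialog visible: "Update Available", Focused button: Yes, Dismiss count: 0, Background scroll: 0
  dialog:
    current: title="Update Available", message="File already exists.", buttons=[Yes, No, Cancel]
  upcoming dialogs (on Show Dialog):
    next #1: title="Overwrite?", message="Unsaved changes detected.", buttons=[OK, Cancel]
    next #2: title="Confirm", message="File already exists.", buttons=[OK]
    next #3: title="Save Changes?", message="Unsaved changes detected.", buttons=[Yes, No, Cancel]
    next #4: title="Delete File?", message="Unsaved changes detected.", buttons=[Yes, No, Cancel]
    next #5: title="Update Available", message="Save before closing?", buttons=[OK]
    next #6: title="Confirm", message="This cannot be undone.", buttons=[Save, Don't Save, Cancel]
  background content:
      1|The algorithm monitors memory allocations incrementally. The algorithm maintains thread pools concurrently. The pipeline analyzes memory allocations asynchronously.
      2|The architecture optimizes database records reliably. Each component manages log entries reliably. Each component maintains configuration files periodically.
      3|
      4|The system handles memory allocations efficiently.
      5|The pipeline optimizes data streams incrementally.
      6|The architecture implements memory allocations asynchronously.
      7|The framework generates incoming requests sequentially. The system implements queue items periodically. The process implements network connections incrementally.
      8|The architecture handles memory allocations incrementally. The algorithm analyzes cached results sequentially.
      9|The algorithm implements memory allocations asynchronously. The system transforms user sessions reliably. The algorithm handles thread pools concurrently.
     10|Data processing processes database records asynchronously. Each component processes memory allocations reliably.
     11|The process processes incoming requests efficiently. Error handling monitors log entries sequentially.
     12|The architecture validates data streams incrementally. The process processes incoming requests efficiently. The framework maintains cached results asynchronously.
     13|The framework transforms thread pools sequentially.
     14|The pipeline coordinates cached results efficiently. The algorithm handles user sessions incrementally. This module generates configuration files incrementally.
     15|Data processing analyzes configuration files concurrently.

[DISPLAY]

                  ┃ DialogModal         ┃      
                  ┠─────────────────────┨      
            ┏━━━━━┃The algorithm monitor┃━━┓   
            ┃ Data┃Th┌───────────────┐ti┃━━━━━━
            ┠─────┃  │Update Availabl│  ┃xTree 
            ┃Date ┃Th│File already ex│me┃──────
            ┃─────┃Th│[Yes]  No   Can│ze┃o/    
            ┃2024-┃Th└───────────────┘pl┃ests/ 
            ┃2024-┃The framework generat┃ setup
            ┃2024-┗━━━━━━━━━━━━━━━━━━━━━┛ types
            ┃2024-01-16│dave64@m┃   [ ] README.
            ┗━━━━━━━━━━━━━━━━━━━┃   [-] tools/ 
                                ┃     [ ] auth.
                                ┃     [-] scrip
                                ┃       [ ] log
                                ┃       [x] log
                                ┃       [ ] con
                                ┃       [ ] typ
                                ┗━━━━━━━━━━━━━━
                                               
                                               
                                               


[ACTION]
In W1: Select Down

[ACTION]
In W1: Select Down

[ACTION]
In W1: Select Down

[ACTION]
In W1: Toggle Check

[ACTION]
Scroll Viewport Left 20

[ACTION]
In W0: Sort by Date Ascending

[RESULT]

                  ┃ DialogModal         ┃      
                  ┠─────────────────────┨      
            ┏━━━━━┃The algorithm monitor┃━━┓   
            ┃ Data┃Th┌───────────────┐ti┃━━━━━━
            ┠─────┃  │Update Availabl│  ┃xTree 
            ┃Date ┃Th│File already ex│me┃──────
            ┃─────┃Th│[Yes]  No   Can│ze┃o/    
            ┃2024-┃Th└───────────────┘pl┃ests/ 
            ┃2024-┃The framework generat┃ setup
            ┃2024-┗━━━━━━━━━━━━━━━━━━━━━┛ types
            ┃2024-02-23│carol65@┃   [ ] README.
            ┗━━━━━━━━━━━━━━━━━━━┃   [-] tools/ 
                                ┃     [ ] auth.
                                ┃     [-] scrip
                                ┃       [ ] log
                                ┃       [x] log
                                ┃       [ ] con
                                ┃       [ ] typ
                                ┗━━━━━━━━━━━━━━
                                               
                                               
                                               
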